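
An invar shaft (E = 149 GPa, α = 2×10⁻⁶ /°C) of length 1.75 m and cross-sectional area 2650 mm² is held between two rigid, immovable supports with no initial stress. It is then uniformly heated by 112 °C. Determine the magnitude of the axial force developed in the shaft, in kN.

With zero net strain, σ = E·αΔT = 149 GPa × 2×10⁻⁶ × 112 = 33.38 MPa.
Axial force P = σA = 33.38 × 2650 = 88450 N = 88.45 kN, compressive.

P ≈ 88.4 kN (compressive)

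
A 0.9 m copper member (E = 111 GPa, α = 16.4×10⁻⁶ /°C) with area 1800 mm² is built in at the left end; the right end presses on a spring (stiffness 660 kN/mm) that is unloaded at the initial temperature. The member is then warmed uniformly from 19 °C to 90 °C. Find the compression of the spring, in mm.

Free thermal expansion: δ_free = αΔT L = 16.4×10⁻⁶ × 71 × 900 = 1.048 mm.
With a force P in the spring, the elastic change of the member is PL/(AE) and that of the spring is P/k; compatibility requires their sum to equal δ_free.
So P = δ_free / [L/(AE) + 1/k] = 1.048 / [ 900/(1800×111×10³) + 1/(660×10³) ].
P = 1.048 / 6.02×10⁻⁶ = 174100 N.
Spring compression = P/k = 174100/(660×10³) = 0.2638 mm.

δ ≈ 0.264 mm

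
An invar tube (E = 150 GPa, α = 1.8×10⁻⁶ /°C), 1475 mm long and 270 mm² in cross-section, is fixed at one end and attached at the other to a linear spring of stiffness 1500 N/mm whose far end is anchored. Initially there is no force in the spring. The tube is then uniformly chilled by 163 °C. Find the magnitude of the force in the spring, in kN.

If the spring were absent the tube would shorten by αΔT L = 1.8×10⁻⁶ × 163 × 1475 = 0.4328 mm.
Let P be the tensile force in the spring. The tube extends elastically by PL/(AE) and the spring stretches by P/k; together these equal δ_free.
P [ L/(AE) + 1/k ] = δ_free → P [ 1475/(270×150×10³) + 1/(1500) ] = 0.4328.
P = 0.4328 / 0.0007031 = 615.5 N.

P ≈ 0.616 kN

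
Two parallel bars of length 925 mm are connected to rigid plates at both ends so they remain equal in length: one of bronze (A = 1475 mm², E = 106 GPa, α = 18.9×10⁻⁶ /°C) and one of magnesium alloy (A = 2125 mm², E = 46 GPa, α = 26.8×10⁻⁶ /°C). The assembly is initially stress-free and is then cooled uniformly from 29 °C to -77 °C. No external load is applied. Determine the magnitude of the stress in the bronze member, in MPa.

σ ≈ 34.1 MPa (compressive)

Equilibrium of a rigid end plate with no external load gives equal and opposite internal forces ±P in the two members. Since α_{magnesium alloy} > α_{bronze}, cooling drives the magnesium alloy into tension and the bronze into compression.
Equating the net (thermal + elastic) strains gives |α₁ − α₂|·ΔT = P·[1/(A₁E₁) + 1/(A₂E₂)].
|α₁ − α₂|·ΔT = 7.9×10⁻⁶ × 106 = 0.0008374.
1/(A₁E₁) + 1/(A₂E₂) = 1/(1475×106×10³) + 1/(2125×46×10³) = 1.663×10⁻⁸ N⁻¹.
So P = 0.0008374 / 1.663×10⁻⁸ = 50.37 kN.
σ_{bronze} = P/A₁ = 50370/1475 = 34.15 MPa, compressive.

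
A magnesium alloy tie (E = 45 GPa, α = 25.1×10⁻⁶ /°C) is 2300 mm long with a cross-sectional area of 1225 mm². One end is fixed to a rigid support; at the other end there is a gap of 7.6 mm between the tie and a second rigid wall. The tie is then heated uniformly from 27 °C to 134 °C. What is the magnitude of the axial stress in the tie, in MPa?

If the wall were absent the tie would grow by αΔT L = 25.1×10⁻⁶ × 107 × 2300 = 6.177 mm.
Since δ_free = 6.18 mm is less than the 7.6 mm gap, the tie never touches the wall. No axial force develops.

σ ≈ 0 MPa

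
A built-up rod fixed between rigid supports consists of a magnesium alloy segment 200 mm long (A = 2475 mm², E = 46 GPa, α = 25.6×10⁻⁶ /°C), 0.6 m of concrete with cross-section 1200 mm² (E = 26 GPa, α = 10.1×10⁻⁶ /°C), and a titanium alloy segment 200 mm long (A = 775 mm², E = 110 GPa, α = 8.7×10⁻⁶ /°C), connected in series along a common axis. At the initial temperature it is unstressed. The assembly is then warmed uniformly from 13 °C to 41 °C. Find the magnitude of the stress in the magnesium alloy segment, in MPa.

With the walls removed the bar would change length by δ_free = Σ αᵢΔT Lᵢ = 25.6×10⁻⁶×28×200 + 10.1×10⁻⁶×28×600 + 8.7×10⁻⁶×28×200 = 0.3618 mm.
The walls prevent any net length change, so an axial force P (same in every segment) develops. Compatibility: P · Σ Lᵢ/(AᵢEᵢ) = δ_free.
Σ Lᵢ/(AᵢEᵢ) = 200/(2475×46×10³) + 600/(1200×26×10³) + 200/(775×110×10³) = 2.333×10⁻⁵ mm/N.
P = 0.3618 / 2.333×10⁻⁵ = 15500 N = 15.5 kN, compressive.
σ_{magnesium alloy} = P / A = 15500 / 2475 = 6.264 MPa.

σ ≈ 6.26 MPa (compressive)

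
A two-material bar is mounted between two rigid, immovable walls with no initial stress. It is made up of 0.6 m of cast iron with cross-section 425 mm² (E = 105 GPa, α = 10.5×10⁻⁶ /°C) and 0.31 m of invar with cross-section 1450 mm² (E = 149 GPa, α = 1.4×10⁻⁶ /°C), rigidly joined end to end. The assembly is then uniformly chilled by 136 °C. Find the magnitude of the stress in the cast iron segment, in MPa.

σ ≈ 145 MPa (tensile)

If the supports were absent, the total length change would be Σ αᵢΔT Lᵢ = 10.5×10⁻⁶×136×600 + 1.4×10⁻⁶×136×310 = 0.9158 mm.
The walls prevent any net length change, so an axial force P (same in every segment) develops. Compatibility: P · Σ Lᵢ/(AᵢEᵢ) = δ_free.
The series flexibility is Σ Lᵢ/(AᵢEᵢ) = 600/(425×105×10³) + 310/(1450×149×10³) = 1.488×10⁻⁵ mm/N.
Hence P = δ_free / Σ(L/AE) = 0.9158/1.488×10⁻⁵ = 61.55 kN (tensile).
σ_{cast iron} = P / A = 61550 / 425 = 144.8 MPa.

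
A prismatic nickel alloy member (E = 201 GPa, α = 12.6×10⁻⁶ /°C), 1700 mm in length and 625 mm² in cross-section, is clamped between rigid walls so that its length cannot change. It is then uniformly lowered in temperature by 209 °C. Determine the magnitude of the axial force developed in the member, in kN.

With zero net strain, σ = E·αΔT = 201 GPa × 12.6×10⁻⁶ × 209 = 529.3 MPa.
P = AEαΔT = 625 × 201×10³ × 12.6×10⁻⁶ × 209 = 330.8 kN (tensile).

P ≈ 331 kN (tensile)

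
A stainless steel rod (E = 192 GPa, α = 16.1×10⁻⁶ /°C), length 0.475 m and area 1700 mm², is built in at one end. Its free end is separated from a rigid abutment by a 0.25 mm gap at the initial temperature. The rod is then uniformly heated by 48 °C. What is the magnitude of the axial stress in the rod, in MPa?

σ ≈ 47.3 MPa (compressive)

If the wall were absent the rod would grow by αΔT L = 16.1×10⁻⁶ × 48 × 475 = 0.3671 mm.
This exceeds the 0.25 mm gap, so the wall pushes back. The portion of expansion that must be recovered elastically is δ_free − gap = 0.3671 − 0.25 = 0.1171 mm.
Compatibility: PL/(AE) = 0.1171 mm, so σ = P/A = E × (0.1171/475) = 47.32 MPa.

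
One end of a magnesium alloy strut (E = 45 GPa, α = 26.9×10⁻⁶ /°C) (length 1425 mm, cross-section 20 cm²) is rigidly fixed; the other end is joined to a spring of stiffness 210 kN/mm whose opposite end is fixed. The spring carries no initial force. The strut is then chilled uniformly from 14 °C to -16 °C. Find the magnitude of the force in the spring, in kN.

P ≈ 55.8 kN

Free thermal contraction: δ_free = αΔT L = 26.9×10⁻⁶ × 30 × 1425 = 1.15 mm.
Let P be the tensile force in the spring. The strut extends elastically by PL/(AE) and the spring stretches by P/k; together these equal δ_free.
So P = δ_free / [L/(AE) + 1/k] = 1.15 / [ 1425/(2000×45×10³) + 1/(210×10³) ].
P = 1.15 / 2.06×10⁻⁵ = 55840 N.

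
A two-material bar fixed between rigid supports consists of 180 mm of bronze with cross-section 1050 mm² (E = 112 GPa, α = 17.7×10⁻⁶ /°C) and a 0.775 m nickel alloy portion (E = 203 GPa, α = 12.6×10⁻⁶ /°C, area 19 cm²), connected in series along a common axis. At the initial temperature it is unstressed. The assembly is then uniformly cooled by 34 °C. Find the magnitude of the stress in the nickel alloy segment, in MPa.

σ ≈ 65.5 MPa (tensile)

With the walls removed the bar would change length by δ_free = Σ αᵢΔT Lᵢ = 17.7×10⁻⁶×34×180 + 12.6×10⁻⁶×34×775 = 0.4403 mm.
The walls prevent any net length change, so an axial force P (same in every segment) develops. Compatibility: P · Σ Lᵢ/(AᵢEᵢ) = δ_free.
The series flexibility is Σ Lᵢ/(AᵢEᵢ) = 180/(1050×112×10³) + 775/(1900×203×10³) = 3.54×10⁻⁶ mm/N.
Hence P = δ_free / Σ(L/AE) = 0.4403/3.54×10⁻⁶ = 124.4 kN (tensile).
σ_{nickel alloy} = P / A = 124400 / 1900 = 65.47 MPa.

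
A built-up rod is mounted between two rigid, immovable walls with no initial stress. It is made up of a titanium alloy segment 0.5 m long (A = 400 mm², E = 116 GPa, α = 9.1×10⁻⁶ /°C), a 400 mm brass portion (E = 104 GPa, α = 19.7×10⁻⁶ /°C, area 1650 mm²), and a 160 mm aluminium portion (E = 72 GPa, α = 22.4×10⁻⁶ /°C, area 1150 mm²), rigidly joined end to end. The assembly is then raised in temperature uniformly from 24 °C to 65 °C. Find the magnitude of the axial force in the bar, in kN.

P ≈ 43.7 kN (compressive)

If the supports were absent, the total length change would be Σ αᵢΔT Lᵢ = 9.1×10⁻⁶×41×500 + 19.7×10⁻⁶×41×400 + 22.4×10⁻⁶×41×160 = 0.6566 mm.
The rigid supports impose zero overall length change; the single axial force P common to all segments must satisfy P Σ Lᵢ/(AᵢEᵢ) = δ_free.
The series flexibility is Σ Lᵢ/(AᵢEᵢ) = 500/(400×116×10³) + 400/(1650×104×10³) + 160/(1150×72×10³) = 1.504×10⁻⁵ mm/N.
Hence P = δ_free / Σ(L/AE) = 0.6566/1.504×10⁻⁵ = 43.66 kN (compressive).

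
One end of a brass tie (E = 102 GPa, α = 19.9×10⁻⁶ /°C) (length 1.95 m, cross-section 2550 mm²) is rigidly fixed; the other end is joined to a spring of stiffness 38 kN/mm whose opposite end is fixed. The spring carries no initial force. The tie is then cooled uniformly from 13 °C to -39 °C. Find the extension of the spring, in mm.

If the spring were absent the tie would shorten by αΔT L = 19.9×10⁻⁶ × 52 × 1950 = 2.018 mm.
With a force P in the spring, the elastic change of the tie is PL/(AE) and that of the spring is P/k; compatibility requires their sum to equal δ_free.
So P = δ_free / [L/(AE) + 1/k] = 2.018 / [ 1950/(2550×102×10³) + 1/(38×10³) ].
P = 2.018 / 3.381×10⁻⁵ = 59680 N.
Spring extension = P/k = 59680/(38×10³) = 1.57 mm.

δ ≈ 1.57 mm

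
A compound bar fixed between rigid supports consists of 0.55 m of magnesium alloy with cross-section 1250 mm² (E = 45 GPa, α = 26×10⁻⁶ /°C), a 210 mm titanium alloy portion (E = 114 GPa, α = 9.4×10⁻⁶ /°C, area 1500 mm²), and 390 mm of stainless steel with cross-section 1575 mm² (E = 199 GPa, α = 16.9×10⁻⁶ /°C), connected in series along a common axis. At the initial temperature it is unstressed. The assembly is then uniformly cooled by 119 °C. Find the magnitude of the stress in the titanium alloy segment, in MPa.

σ ≈ 148 MPa (tensile)

If the supports were absent, the total length change would be Σ αᵢΔT Lᵢ = 26×10⁻⁶×119×550 + 9.4×10⁻⁶×119×210 + 16.9×10⁻⁶×119×390 = 2.721 mm.
Since the ends are fixed, an axial force P builds up, equal in every segment, with P · Σ Lᵢ/(AᵢEᵢ) = δ_free.
The series flexibility is Σ Lᵢ/(AᵢEᵢ) = 550/(1250×45×10³) + 210/(1500×114×10³) + 390/(1575×199×10³) = 1.225×10⁻⁵ mm/N.
So P = 2.721 / 1.225×10⁻⁵ = 222.1 kN, tensile.
σ_{titanium alloy} = P / A = 222100 / 1500 = 148.1 MPa.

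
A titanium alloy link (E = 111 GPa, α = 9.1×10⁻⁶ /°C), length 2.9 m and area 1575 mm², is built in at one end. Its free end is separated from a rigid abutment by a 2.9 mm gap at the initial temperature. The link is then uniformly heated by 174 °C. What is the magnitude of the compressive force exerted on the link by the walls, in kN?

If the wall were absent the link would grow by αΔT L = 9.1×10⁻⁶ × 174 × 2900 = 4.592 mm.
After closing the 2.9 mm clearance, 4.592 − 2.9 = 1.692 mm of expansion remains to be suppressed by the wall.
Compatibility: PL/(AE) = 1.692 mm, so σ = P/A = E × (1.692/2900) = 64.76 MPa.
P = σA = 64.76 × 1575 = 102 kN.

P ≈ 102 kN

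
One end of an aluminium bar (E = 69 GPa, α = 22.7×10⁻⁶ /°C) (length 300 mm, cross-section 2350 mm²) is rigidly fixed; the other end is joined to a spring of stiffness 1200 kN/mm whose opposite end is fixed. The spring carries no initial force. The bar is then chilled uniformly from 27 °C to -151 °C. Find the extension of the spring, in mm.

δ ≈ 0.376 mm

The unrestrained thermal change is αΔT L = 22.7×10⁻⁶ × 178 × 300 = 1.212 mm.
Let P be the tensile force in the spring. The bar extends elastically by PL/(AE) and the spring stretches by P/k; together these equal δ_free.
So P = δ_free / [L/(AE) + 1/k] = 1.212 / [ 300/(2350×69×10³) + 1/(1200×10³) ].
P = 1.212 / 2.683×10⁻⁶ = 451700 N.
Spring extension = P/k = 451700/(1200×10³) = 0.3764 mm.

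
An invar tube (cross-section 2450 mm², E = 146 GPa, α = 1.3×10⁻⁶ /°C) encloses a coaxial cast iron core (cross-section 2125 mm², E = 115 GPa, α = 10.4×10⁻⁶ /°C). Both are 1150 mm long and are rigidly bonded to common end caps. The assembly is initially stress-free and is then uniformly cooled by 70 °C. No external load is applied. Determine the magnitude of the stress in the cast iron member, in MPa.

The cast iron has the larger α, so on cooling it would change length more than the invar if both were free. The rigid plates force a common final length, so the cast iron is put into tension and the invar into compression, with equal and opposite forces P (no external load).
Compatibility of the two members (thermal + elastic change equal): (α₁ − α₂)ΔT = P·[1/(A₁E₁) + 1/(A₂E₂)].
|α₁ − α₂|·ΔT = 9.1×10⁻⁶ × 70 = 0.000637.
1/(A₁E₁) + 1/(A₂E₂) = 1/(2450×146×10³) + 1/(2125×115×10³) = 6.888×10⁻⁹ N⁻¹.
P = 0.000637 / 6.888×10⁻⁹ = 92480 N = 92.48 kN.
σ_{cast iron} = P/A₂ = 92480/2125 = 43.52 MPa, tensile.

σ ≈ 43.5 MPa (tensile)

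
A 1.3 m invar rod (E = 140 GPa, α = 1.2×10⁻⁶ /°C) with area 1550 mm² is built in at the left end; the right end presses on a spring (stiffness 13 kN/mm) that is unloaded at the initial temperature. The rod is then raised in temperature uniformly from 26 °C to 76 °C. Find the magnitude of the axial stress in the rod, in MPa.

σ ≈ 0.607 MPa (compressive)

If the spring were absent the rod would lengthen by αΔT L = 1.2×10⁻⁶ × 50 × 1300 = 0.078 mm.
With a force P in the spring, the elastic change of the rod is PL/(AE) and that of the spring is P/k; compatibility requires their sum to equal δ_free.
P [ L/(AE) + 1/k ] = δ_free → P [ 1300/(1550×140×10³) + 1/(13×10³) ] = 0.078.
P = 0.078 / 8.291×10⁻⁵ = 940.7 N.
σ = P/A = 940.7/1550 = 0.6069 MPa.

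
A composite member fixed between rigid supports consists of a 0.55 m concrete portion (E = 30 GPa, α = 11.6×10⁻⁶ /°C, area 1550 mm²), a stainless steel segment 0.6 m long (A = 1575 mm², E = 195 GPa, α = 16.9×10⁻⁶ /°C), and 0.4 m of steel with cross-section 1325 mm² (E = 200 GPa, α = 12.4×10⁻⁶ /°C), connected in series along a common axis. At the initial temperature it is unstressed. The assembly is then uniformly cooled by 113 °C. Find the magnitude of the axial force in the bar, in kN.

P ≈ 159 kN (tensile)

Free thermal contraction of the whole bar: Σ αᵢΔT Lᵢ = 11.6×10⁻⁶×113×550 + 16.9×10⁻⁶×113×600 + 12.4×10⁻⁶×113×400 = 2.427 mm.
The walls prevent any net length change, so an axial force P (same in every segment) develops. Compatibility: P · Σ Lᵢ/(AᵢEᵢ) = δ_free.
Σ Lᵢ/(AᵢEᵢ) = 550/(1550×30×10³) + 600/(1575×195×10³) + 400/(1325×200×10³) = 1.529×10⁻⁵ mm/N.
P = 2.427 / 1.529×10⁻⁵ = 158700 N = 158.7 kN, tensile.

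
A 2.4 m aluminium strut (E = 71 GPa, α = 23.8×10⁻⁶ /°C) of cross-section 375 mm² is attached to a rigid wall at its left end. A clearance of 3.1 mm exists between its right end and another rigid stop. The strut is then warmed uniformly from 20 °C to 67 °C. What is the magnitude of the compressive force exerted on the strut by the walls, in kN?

If the wall were absent the strut would grow by αΔT L = 23.8×10⁻⁶ × 47 × 2400 = 2.685 mm.
This is smaller than the 3.1 mm clearance, so the strut expands freely without reaching the stop — the stress is zero.

P ≈ 0 kN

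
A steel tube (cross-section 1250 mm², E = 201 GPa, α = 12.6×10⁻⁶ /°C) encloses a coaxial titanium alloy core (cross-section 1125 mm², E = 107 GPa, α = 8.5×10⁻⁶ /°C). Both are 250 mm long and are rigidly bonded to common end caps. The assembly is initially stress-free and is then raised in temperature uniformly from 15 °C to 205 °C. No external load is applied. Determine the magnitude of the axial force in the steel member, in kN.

Equilibrium of a rigid end plate with no external load gives equal and opposite internal forces ±P in the two members. Since α_{steel} > α_{titanium alloy}, heating drives the steel into compression and the titanium alloy into tension.
Compatibility of the two members (thermal + elastic change equal): (α₁ − α₂)ΔT = P·[1/(A₁E₁) + 1/(A₂E₂)].
|α₁ − α₂|·ΔT = 4.1×10⁻⁶ × 190 = 0.000779.
1/(A₁E₁) + 1/(A₂E₂) = 1/(1250×201×10³) + 1/(1125×107×10³) = 1.229×10⁻⁸ N⁻¹.
P = 0.000779 / 1.229×10⁻⁸ = 63400 N = 63.4 kN.

P ≈ 63.4 kN (compressive in the steel)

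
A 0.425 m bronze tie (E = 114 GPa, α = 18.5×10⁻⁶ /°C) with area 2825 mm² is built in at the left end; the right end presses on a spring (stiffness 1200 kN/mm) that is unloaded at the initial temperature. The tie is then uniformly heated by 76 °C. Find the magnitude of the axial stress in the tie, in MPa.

σ ≈ 98.2 MPa (compressive)

Free thermal expansion: δ_free = αΔT L = 18.5×10⁻⁶ × 76 × 425 = 0.5975 mm.
With a force P in the spring, the elastic change of the tie is PL/(AE) and that of the spring is P/k; compatibility requires their sum to equal δ_free.
P [ L/(AE) + 1/k ] = δ_free → P [ 425/(2825×114×10³) + 1/(1200×10³) ] = 0.5975.
P = 0.5975 / 2.153×10⁻⁶ = 277500 N.
σ = P/A = 277500/2825 = 98.25 MPa.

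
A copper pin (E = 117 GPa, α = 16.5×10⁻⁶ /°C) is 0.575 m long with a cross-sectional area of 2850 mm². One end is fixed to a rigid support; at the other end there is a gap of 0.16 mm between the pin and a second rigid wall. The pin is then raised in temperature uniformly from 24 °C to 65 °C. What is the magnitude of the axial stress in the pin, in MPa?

σ ≈ 46.6 MPa (compressive)

Free thermal elongation = αΔT L = 16.5×10⁻⁶ × 41 × 575 = 0.389 mm.
This exceeds the 0.16 mm gap, so the wall pushes back. The portion of expansion that must be recovered elastically is δ_free − gap = 0.389 − 0.16 = 0.229 mm.
Compatibility: PL/(AE) = 0.229 mm, so σ = P/A = E × (0.229/575) = 46.59 MPa.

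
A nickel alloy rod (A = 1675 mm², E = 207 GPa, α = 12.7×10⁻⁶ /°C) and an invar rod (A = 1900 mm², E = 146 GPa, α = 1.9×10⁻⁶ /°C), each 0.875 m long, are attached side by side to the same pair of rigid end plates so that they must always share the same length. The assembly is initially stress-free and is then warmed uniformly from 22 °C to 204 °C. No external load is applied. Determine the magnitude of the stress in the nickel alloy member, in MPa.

The nickel alloy has the larger α, so on heating it would change length more than the invar if both were free. The rigid plates force a common final length, so the nickel alloy is put into compression and the invar into tension, with equal and opposite forces P (no external load).
Equating the net (thermal + elastic) strains gives |α₁ − α₂|·ΔT = P·[1/(A₁E₁) + 1/(A₂E₂)].
|α₁ − α₂|·ΔT = 10.8×10⁻⁶ × 182 = 0.001966.
1/(A₁E₁) + 1/(A₂E₂) = 1/(1675×207×10³) + 1/(1900×146×10³) = 6.489×10⁻⁹ N⁻¹.
So P = 0.001966 / 6.489×10⁻⁹ = 302.9 kN.
σ_{nickel alloy} = P/A₁ = 302900/1675 = 180.8 MPa, compressive.

σ ≈ 181 MPa (compressive)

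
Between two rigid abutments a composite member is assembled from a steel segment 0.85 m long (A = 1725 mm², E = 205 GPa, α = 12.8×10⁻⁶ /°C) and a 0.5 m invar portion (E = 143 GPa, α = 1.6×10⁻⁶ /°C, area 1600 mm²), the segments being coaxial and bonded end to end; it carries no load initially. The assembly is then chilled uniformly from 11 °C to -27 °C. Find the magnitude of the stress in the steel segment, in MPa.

σ ≈ 56.1 MPa (tensile)

With the walls removed the bar would change length by δ_free = Σ αᵢΔT Lᵢ = 12.8×10⁻⁶×38×850 + 1.6×10⁻⁶×38×500 = 0.4438 mm.
The walls prevent any net length change, so an axial force P (same in every segment) develops. Compatibility: P · Σ Lᵢ/(AᵢEᵢ) = δ_free.
Σ Lᵢ/(AᵢEᵢ) = 850/(1725×205×10³) + 500/(1600×143×10³) = 4.589×10⁻⁶ mm/N.
So P = 0.4438 / 4.589×10⁻⁶ = 96.72 kN, tensile.
σ_{steel} = P / A = 96720 / 1725 = 56.07 MPa.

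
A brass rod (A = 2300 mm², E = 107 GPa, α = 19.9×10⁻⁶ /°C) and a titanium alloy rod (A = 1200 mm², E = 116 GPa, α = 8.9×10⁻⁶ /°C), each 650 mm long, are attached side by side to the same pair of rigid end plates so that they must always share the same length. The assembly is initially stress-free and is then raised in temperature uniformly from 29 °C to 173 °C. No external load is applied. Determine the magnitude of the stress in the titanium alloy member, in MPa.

Equilibrium of a rigid end plate with no external load gives equal and opposite internal forces ±P in the two members. Since α_{brass} > α_{titanium alloy}, heating drives the brass into compression and the titanium alloy into tension.
Setting the final lengths equal and cancelling L: (α₁ − α₂)ΔT = P/(A₁E₁) + P/(A₂E₂).
|α₁ − α₂|·ΔT = 11×10⁻⁶ × 144 = 0.001584.
1/(A₁E₁) + 1/(A₂E₂) = 1/(2300×107×10³) + 1/(1200×116×10³) = 1.125×10⁻⁸ N⁻¹.
So P = 0.001584 / 1.125×10⁻⁸ = 140.8 kN.
σ_{titanium alloy} = P/A₂ = 140800/1200 = 117.4 MPa, tensile.

σ ≈ 117 MPa (tensile)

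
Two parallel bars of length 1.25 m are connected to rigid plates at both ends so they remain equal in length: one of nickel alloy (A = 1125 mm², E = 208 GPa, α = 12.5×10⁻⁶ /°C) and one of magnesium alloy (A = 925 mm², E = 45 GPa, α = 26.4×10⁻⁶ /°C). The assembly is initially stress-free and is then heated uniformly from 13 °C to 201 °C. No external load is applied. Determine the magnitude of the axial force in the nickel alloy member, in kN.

Equilibrium of a rigid end plate with no external load gives equal and opposite internal forces ±P in the two members. Since α_{magnesium alloy} > α_{nickel alloy}, heating drives the magnesium alloy into compression and the nickel alloy into tension.
Setting the final lengths equal and cancelling L: (α₁ − α₂)ΔT = P/(A₁E₁) + P/(A₂E₂).
|α₁ − α₂|·ΔT = 13.9×10⁻⁶ × 188 = 0.002613.
1/(A₁E₁) + 1/(A₂E₂) = 1/(1125×208×10³) + 1/(925×45×10³) = 2.83×10⁻⁸ N⁻¹.
P = 0.002613 / 2.83×10⁻⁸ = 92350 N = 92.35 kN.

P ≈ 92.3 kN (tensile in the nickel alloy)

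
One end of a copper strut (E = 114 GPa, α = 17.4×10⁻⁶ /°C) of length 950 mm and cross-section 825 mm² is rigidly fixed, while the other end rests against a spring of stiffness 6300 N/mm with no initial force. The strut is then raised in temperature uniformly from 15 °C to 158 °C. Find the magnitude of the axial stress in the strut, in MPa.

If the spring were absent the strut would lengthen by αΔT L = 17.4×10⁻⁶ × 143 × 950 = 2.364 mm.
With a force P in the spring, the elastic change of the strut is PL/(AE) and that of the spring is P/k; compatibility requires their sum to equal δ_free.
P [ L/(AE) + 1/k ] = δ_free → P [ 950/(825×114×10³) + 1/(6300) ] = 2.364.
P = 2.364 / 0.0001688 = 14000 N.
σ = P/A = 14000/825 = 16.97 MPa.

σ ≈ 17 MPa (compressive)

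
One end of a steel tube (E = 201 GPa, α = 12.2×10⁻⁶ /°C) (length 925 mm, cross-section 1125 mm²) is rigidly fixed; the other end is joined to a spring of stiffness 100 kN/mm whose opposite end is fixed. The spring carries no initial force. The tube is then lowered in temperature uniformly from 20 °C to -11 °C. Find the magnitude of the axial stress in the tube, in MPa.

σ ≈ 22.1 MPa (tensile)

The unrestrained thermal change is αΔT L = 12.2×10⁻⁶ × 31 × 925 = 0.3498 mm.
With a force P in the spring, the elastic change of the tube is PL/(AE) and that of the spring is P/k; compatibility requires their sum to equal δ_free.
P [ L/(AE) + 1/k ] = δ_free → P [ 925/(1125×201×10³) + 1/(100×10³) ] = 0.3498.
P = 0.3498 / 1.409×10⁻⁵ = 24830 N.
σ = P/A = 24830/1125 = 22.07 MPa.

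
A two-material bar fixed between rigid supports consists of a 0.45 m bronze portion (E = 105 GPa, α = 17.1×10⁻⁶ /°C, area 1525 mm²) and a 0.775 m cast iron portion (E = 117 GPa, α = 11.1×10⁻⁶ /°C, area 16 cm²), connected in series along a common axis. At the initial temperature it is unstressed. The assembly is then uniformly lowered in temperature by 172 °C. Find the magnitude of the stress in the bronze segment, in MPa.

σ ≈ 264 MPa (tensile)

If the supports were absent, the total length change would be Σ αᵢΔT Lᵢ = 17.1×10⁻⁶×172×450 + 11.1×10⁻⁶×172×775 = 2.803 mm.
The walls prevent any net length change, so an axial force P (same in every segment) develops. Compatibility: P · Σ Lᵢ/(AᵢEᵢ) = δ_free.
The series flexibility is Σ Lᵢ/(AᵢEᵢ) = 450/(1525×105×10³) + 775/(1600×117×10³) = 6.95×10⁻⁶ mm/N.
Hence P = δ_free / Σ(L/AE) = 2.803/6.95×10⁻⁶ = 403.3 kN (tensile).
σ_{bronze} = P / A = 403300 / 1525 = 264.5 MPa.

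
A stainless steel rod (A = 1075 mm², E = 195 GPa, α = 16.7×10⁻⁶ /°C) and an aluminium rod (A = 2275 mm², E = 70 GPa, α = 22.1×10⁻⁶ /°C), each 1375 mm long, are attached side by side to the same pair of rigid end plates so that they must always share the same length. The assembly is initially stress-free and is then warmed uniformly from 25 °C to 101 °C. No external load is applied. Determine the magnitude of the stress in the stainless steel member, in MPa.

The aluminium has the larger α, so on heating it would change length more than the stainless steel if both were free. The rigid plates force a common final length, so the aluminium is put into compression and the stainless steel into tension, with equal and opposite forces P (no external load).
Setting the final lengths equal and cancelling L: (α₁ − α₂)ΔT = P/(A₁E₁) + P/(A₂E₂).
|α₁ − α₂|·ΔT = 5.4×10⁻⁶ × 76 = 0.0004104.
1/(A₁E₁) + 1/(A₂E₂) = 1/(1075×195×10³) + 1/(2275×70×10³) = 1.105×10⁻⁸ N⁻¹.
P = 0.0004104 / 1.105×10⁻⁸ = 37140 N = 37.14 kN.
σ_{stainless steel} = P/A₁ = 37140/1075 = 34.55 MPa, tensile.

σ ≈ 34.5 MPa (tensile)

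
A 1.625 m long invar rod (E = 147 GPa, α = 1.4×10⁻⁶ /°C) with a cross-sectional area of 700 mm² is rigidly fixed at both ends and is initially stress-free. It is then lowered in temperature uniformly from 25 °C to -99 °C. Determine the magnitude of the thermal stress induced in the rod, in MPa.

With length fixed, the mechanical strain must cancel the thermal strain αΔT = 1.4×10⁻⁶ × 124 = 173.6×10⁻⁶.
The stress required to suppress this strain is σ = Eε = 147×10³ × 173.6×10⁻⁶ = 25.52 MPa, tensile since the rod is trying to contract.

σ ≈ 25.5 MPa (tensile)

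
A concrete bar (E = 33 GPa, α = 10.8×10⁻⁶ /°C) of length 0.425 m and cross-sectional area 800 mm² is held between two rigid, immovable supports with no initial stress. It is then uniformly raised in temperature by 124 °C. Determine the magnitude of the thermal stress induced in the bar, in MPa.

Because both ends are immovable the net strain is zero, and the suppressed thermal strain is αΔT = 10.8×10⁻⁶ × 124 = 1339.2×10⁻⁶.
Hence σ = E·αΔT = 33×10³ × 1339.2×10⁻⁶ = 44.19 MPa, compressive.

σ ≈ 44.2 MPa (compressive)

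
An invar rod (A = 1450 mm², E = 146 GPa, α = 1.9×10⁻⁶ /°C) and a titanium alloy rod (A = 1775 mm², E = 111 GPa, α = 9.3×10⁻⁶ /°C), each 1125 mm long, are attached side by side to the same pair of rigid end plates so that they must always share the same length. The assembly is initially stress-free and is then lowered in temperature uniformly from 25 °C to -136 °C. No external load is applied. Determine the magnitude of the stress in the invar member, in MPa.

Both members must finish at the same length. With the larger α, the titanium alloy tends to over-contract; the plates restrain it, putting the titanium alloy in tension and the invar in compression. With no external load the two internal forces are equal and opposite, magnitude P.
Setting the final lengths equal and cancelling L: (α₁ − α₂)ΔT = P/(A₁E₁) + P/(A₂E₂).
|α₁ − α₂|·ΔT = 7.4×10⁻⁶ × 161 = 0.001191.
1/(A₁E₁) + 1/(A₂E₂) = 1/(1450×146×10³) + 1/(1775×111×10³) = 9.799×10⁻⁹ N⁻¹.
So P = 0.001191 / 9.799×10⁻⁹ = 121.6 kN.
σ_{invar} = P/A₁ = 121600/1450 = 83.85 MPa, compressive.

σ ≈ 83.8 MPa (compressive)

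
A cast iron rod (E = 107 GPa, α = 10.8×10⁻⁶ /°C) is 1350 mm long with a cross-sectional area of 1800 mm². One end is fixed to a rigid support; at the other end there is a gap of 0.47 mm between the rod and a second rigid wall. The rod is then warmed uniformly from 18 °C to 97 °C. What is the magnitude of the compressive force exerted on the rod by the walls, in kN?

Unrestrained expansion: δ_free = αΔT L = 10.8×10⁻⁶ × 79 × 1350 = 1.152 mm.
This exceeds the 0.47 mm gap, so the wall pushes back. The portion of expansion that must be recovered elastically is δ_free − gap = 1.152 − 0.47 = 0.6818 mm.
Compatibility: PL/(AE) = 0.6818 mm, so σ = P/A = E × (0.6818/1350) = 54.04 MPa.
Force on the wall = σA = 54.04 × 1800 mm² = 97.27 kN.

P ≈ 97.3 kN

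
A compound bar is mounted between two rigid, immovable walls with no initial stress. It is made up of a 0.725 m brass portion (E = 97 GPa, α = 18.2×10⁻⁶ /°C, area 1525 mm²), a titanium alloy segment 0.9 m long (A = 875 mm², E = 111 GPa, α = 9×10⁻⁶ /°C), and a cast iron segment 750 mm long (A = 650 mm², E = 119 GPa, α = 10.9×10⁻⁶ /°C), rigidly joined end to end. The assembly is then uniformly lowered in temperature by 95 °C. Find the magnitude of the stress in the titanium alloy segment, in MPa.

With the walls removed the bar would change length by δ_free = Σ αᵢΔT Lᵢ = 18.2×10⁻⁶×95×725 + 9×10⁻⁶×95×900 + 10.9×10⁻⁶×95×750 = 2.8 mm.
Since the ends are fixed, an axial force P builds up, equal in every segment, with P · Σ Lᵢ/(AᵢEᵢ) = δ_free.
Σ Lᵢ/(AᵢEᵢ) = 725/(1525×97×10³) + 900/(875×111×10³) + 750/(650×119×10³) = 2.386×10⁻⁵ mm/N.
P = 2.8 / 2.386×10⁻⁵ = 117300 N = 117.3 kN, tensile.
σ_{titanium alloy} = P / A = 117300 / 875 = 134.1 MPa.

σ ≈ 134 MPa (tensile)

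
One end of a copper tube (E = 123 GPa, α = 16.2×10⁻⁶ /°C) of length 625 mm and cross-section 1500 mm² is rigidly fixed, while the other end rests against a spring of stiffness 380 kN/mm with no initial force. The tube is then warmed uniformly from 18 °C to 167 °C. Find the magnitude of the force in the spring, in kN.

If the spring were absent the tube would lengthen by αΔT L = 16.2×10⁻⁶ × 149 × 625 = 1.509 mm.
Let P be the compressive force at the spring. The tube shortens elastically by PL/(AE) and the spring compresses by P/k; together these equal δ_free.
P [ L/(AE) + 1/k ] = δ_free → P [ 625/(1500×123×10³) + 1/(380×10³) ] = 1.509.
P = 1.509 / 6.019×10⁻⁶ = 250600 N.

P ≈ 251 kN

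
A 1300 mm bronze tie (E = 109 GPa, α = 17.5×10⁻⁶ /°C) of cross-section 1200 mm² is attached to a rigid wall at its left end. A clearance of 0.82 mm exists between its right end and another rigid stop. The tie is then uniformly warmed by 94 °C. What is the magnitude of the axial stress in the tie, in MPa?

If the wall were absent the tie would grow by αΔT L = 17.5×10⁻⁶ × 94 × 1300 = 2.138 mm.
The gap closes (δ_free > 0.82 mm) and the wall then resists a further 2.138 − 0.82 = 1.318 mm of expansion.
Compatibility: PL/(AE) = 1.318 mm, so σ = P/A = E × (1.318/1300) = 110.6 MPa.

σ ≈ 111 MPa (compressive)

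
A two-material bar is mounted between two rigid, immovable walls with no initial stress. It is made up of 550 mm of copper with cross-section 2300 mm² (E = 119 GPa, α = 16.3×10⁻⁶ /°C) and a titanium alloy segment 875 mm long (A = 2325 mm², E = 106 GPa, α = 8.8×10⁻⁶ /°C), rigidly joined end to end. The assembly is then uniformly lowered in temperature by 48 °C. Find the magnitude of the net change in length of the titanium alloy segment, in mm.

|ΔL| ≈ 0.141 mm

Free thermal contraction of the whole bar: Σ αᵢΔT Lᵢ = 16.3×10⁻⁶×48×550 + 8.8×10⁻⁶×48×875 = 0.7999 mm.
The walls prevent any net length change, so an axial force P (same in every segment) develops. Compatibility: P · Σ Lᵢ/(AᵢEᵢ) = δ_free.
Σ Lᵢ/(AᵢEᵢ) = 550/(2300×119×10³) + 875/(2325×106×10³) = 5.56×10⁻⁶ mm/N.
P = 0.7999 / 5.56×10⁻⁶ = 143900 N = 143.9 kN, tensile.
For the titanium alloy segment, free thermal change = 8.8×10⁻⁶×48×875 = 0.3696 mm and elastic change from P = 143900×875/(2325×106×10³) = 0.5108 mm; these oppose, so the net change is 0.141 mm (segment lengthens).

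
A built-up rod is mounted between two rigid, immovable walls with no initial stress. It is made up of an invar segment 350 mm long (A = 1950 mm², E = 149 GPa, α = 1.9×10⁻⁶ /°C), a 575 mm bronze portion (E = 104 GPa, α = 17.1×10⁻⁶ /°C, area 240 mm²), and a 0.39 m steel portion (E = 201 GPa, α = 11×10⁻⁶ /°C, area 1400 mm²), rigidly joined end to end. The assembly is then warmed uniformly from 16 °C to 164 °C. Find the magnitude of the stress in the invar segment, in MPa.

σ ≈ 43.8 MPa (compressive)

With the walls removed the bar would change length by δ_free = Σ αᵢΔT Lᵢ = 1.9×10⁻⁶×148×350 + 17.1×10⁻⁶×148×575 + 11×10⁻⁶×148×390 = 2.189 mm.
The rigid supports impose zero overall length change; the single axial force P common to all segments must satisfy P Σ Lᵢ/(AᵢEᵢ) = δ_free.
The series flexibility is Σ Lᵢ/(AᵢEᵢ) = 350/(1950×149×10³) + 575/(240×104×10³) + 390/(1400×201×10³) = 2.563×10⁻⁵ mm/N.
Hence P = δ_free / Σ(L/AE) = 2.189/2.563×10⁻⁵ = 85.4 kN (compressive).
σ_{invar} = P / A = 85400 / 1950 = 43.79 MPa.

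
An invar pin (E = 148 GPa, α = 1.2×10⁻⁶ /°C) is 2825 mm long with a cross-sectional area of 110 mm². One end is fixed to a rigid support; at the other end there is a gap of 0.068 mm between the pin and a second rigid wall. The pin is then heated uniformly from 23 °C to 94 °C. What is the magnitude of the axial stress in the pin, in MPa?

σ ≈ 9.05 MPa (compressive)

If the wall were absent the pin would grow by αΔT L = 1.2×10⁻⁶ × 71 × 2825 = 0.2407 mm.
The gap closes (δ_free > 0.068 mm) and the wall then resists a further 0.2407 − 0.068 = 0.1727 mm of expansion.
That suppressed elongation corresponds to σ = E·Δ/L = 148×10³ × 0.1727/2825 = 9.047 MPa.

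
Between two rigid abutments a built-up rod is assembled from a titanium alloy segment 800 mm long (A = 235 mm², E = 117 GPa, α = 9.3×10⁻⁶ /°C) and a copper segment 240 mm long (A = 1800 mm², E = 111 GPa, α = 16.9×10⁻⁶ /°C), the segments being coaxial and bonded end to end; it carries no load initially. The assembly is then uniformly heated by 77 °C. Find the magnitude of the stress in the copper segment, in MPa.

If the supports were absent, the total length change would be Σ αᵢΔT Lᵢ = 9.3×10⁻⁶×77×800 + 16.9×10⁻⁶×77×240 = 0.8852 mm.
Since the ends are fixed, an axial force P builds up, equal in every segment, with P · Σ Lᵢ/(AᵢEᵢ) = δ_free.
The series flexibility is Σ Lᵢ/(AᵢEᵢ) = 800/(235×117×10³) + 240/(1800×111×10³) = 3.03×10⁻⁵ mm/N.
So P = 0.8852 / 3.03×10⁻⁵ = 29.22 kN, compressive.
σ_{copper} = P / A = 29220 / 1800 = 16.23 MPa.

σ ≈ 16.2 MPa (compressive)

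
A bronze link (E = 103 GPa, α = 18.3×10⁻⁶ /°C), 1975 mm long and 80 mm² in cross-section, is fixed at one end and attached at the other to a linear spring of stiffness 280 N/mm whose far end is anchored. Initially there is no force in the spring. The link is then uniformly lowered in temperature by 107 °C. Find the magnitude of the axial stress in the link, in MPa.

If the spring were absent the link would shorten by αΔT L = 18.3×10⁻⁶ × 107 × 1975 = 3.867 mm.
Let P be the tensile force in the spring. The link extends elastically by PL/(AE) and the spring stretches by P/k; together these equal δ_free.
So P = δ_free / [L/(AE) + 1/k] = 3.867 / [ 1975/(80×103×10³) + 1/(280) ].
P = 3.867 / 0.003811 = 1015 N.
σ = P/A = 1015/80 = 12.68 MPa.

σ ≈ 12.7 MPa (tensile)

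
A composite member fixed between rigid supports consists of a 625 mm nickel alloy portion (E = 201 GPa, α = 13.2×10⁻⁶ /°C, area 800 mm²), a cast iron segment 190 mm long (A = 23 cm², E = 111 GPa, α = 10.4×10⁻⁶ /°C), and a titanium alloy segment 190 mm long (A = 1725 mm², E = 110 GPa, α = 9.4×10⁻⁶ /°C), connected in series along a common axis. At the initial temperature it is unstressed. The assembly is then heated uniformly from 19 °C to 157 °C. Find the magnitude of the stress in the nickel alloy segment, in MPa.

If the supports were absent, the total length change would be Σ αᵢΔT Lᵢ = 13.2×10⁻⁶×138×625 + 10.4×10⁻⁶×138×190 + 9.4×10⁻⁶×138×190 = 1.658 mm.
Since the ends are fixed, an axial force P builds up, equal in every segment, with P · Σ Lᵢ/(AᵢEᵢ) = δ_free.
Σ Lᵢ/(AᵢEᵢ) = 625/(800×201×10³) + 190/(2300×111×10³) + 190/(1725×110×10³) = 5.632×10⁻⁶ mm/N.
P = 1.658 / 5.632×10⁻⁶ = 294300 N = 294.3 kN, compressive.
σ_{nickel alloy} = P / A = 294300 / 800 = 367.9 MPa.

σ ≈ 368 MPa (compressive)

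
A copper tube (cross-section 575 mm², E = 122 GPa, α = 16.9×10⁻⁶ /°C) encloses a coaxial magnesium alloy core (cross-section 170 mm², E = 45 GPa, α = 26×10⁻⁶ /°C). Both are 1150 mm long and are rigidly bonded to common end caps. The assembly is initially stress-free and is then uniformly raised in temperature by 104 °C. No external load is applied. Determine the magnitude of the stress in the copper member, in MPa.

σ ≈ 11.4 MPa (tensile)

Both members must finish at the same length. With the larger α, the magnesium alloy tends to over-expand; the plates restrain it, putting the magnesium alloy in compression and the copper in tension. With no external load the two internal forces are equal and opposite, magnitude P.
Setting the final lengths equal and cancelling L: (α₁ − α₂)ΔT = P/(A₁E₁) + P/(A₂E₂).
|α₁ − α₂|·ΔT = 9.1×10⁻⁶ × 104 = 0.0009464.
1/(A₁E₁) + 1/(A₂E₂) = 1/(575×122×10³) + 1/(170×45×10³) = 1.45×10⁻⁷ N⁻¹.
P = 0.0009464 / 1.45×10⁻⁷ = 6528 N = 6.528 kN.
σ_{copper} = P/A₁ = 6528/575 = 11.35 MPa, tensile.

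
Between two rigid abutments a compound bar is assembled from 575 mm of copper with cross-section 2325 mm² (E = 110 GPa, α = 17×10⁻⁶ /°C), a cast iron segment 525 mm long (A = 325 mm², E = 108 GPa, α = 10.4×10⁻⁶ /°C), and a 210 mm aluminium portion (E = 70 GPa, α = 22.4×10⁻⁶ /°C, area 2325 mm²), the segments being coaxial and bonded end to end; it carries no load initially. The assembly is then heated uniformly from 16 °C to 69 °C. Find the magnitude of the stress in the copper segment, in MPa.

σ ≈ 24.6 MPa (compressive)

If the supports were absent, the total length change would be Σ αᵢΔT Lᵢ = 17×10⁻⁶×53×575 + 10.4×10⁻⁶×53×525 + 22.4×10⁻⁶×53×210 = 1.057 mm.
The walls prevent any net length change, so an axial force P (same in every segment) develops. Compatibility: P · Σ Lᵢ/(AᵢEᵢ) = δ_free.
The series flexibility is Σ Lᵢ/(AᵢEᵢ) = 575/(2325×110×10³) + 525/(325×108×10³) + 210/(2325×70×10³) = 1.85×10⁻⁵ mm/N.
So P = 1.057 / 1.85×10⁻⁵ = 57.14 kN, compressive.
σ_{copper} = P / A = 57140 / 2325 = 24.57 MPa.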